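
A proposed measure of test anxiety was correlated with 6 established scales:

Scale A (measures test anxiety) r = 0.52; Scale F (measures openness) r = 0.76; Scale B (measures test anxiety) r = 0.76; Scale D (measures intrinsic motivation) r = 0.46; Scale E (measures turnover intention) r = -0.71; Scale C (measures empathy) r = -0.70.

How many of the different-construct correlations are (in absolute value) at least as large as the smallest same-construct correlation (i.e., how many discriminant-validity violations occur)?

Convergent (same construct = test anxiety): Scale A, Scale B.
Smallest convergent = 0.52. Discriminant |r|: 0.76, 0.46, 0.71, 0.70; count ≥ 0.52 → 3.

3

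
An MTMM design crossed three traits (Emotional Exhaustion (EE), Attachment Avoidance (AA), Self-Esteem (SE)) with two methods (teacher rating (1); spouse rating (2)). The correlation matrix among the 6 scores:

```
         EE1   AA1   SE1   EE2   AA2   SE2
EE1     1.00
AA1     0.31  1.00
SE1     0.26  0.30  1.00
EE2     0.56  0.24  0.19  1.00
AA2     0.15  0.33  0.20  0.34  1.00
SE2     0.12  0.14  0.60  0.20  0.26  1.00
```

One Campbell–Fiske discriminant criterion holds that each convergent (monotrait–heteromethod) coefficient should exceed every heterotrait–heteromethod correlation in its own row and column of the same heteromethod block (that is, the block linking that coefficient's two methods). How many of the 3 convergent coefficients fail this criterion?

Each convergent coefficient versus the relevant comparison correlations:
EE (methods 1·2): 0.56 vs {0.15, 0.24, 0.12, 0.19} → pass.
AA (methods 1·2): 0.33 vs {0.24, 0.15, 0.14, 0.20} → pass.
SE (methods 1·2): 0.60 vs {0.19, 0.12, 0.20, 0.14} → pass.
0 of 3 fail.

0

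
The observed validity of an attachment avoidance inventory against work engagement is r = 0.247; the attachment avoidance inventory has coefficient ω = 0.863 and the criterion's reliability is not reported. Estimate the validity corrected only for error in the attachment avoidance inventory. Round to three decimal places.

0.266

Single correction: r_c = r_obs / √r_xx = 0.247 / √0.863 = 0.247 / 0.9290 ≈ 0.266.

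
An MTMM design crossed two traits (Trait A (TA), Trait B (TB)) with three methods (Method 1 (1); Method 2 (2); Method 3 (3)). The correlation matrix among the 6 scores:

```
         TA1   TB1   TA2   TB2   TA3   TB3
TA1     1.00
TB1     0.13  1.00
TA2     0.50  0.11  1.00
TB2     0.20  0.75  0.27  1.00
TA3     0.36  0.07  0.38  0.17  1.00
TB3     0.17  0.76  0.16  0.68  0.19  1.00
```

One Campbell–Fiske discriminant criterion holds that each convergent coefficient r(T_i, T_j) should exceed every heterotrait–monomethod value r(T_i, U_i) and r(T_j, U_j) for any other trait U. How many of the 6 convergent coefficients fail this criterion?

0

Checking each validity diagonal entry against its comparison values:
TA (methods 1·2): 0.50 vs {0.13, 0.27} → pass.
TA (methods 1·3): 0.36 vs {0.13, 0.19} → pass.
TA (methods 2·3): 0.38 vs {0.27, 0.19} → pass.
TB (methods 1·2): 0.75 vs {0.13, 0.27} → pass.
TB (methods 1·3): 0.76 vs {0.13, 0.19} → pass.
TB (methods 2·3): 0.68 vs {0.27, 0.19} → pass.
0 of 6 fail.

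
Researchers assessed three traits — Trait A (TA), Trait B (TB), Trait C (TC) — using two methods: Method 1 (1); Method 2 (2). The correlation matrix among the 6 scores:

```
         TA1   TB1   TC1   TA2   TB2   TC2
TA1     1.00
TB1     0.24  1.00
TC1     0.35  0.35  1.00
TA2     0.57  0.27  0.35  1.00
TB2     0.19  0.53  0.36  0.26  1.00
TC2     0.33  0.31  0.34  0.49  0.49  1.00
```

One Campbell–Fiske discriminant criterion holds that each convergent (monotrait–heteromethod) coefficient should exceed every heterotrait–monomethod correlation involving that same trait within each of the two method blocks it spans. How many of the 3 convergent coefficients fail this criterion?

1

Each convergent coefficient versus the relevant comparison correlations:
TA (methods 1·2): 0.57 vs {0.24, 0.26, 0.35, 0.49} → pass.
TB (methods 1·2): 0.53 vs {0.24, 0.26, 0.35, 0.49} → pass.
TC (methods 1·2): 0.34 vs {0.35, 0.49, 0.35, 0.49} → fail.
1 of 3 fail.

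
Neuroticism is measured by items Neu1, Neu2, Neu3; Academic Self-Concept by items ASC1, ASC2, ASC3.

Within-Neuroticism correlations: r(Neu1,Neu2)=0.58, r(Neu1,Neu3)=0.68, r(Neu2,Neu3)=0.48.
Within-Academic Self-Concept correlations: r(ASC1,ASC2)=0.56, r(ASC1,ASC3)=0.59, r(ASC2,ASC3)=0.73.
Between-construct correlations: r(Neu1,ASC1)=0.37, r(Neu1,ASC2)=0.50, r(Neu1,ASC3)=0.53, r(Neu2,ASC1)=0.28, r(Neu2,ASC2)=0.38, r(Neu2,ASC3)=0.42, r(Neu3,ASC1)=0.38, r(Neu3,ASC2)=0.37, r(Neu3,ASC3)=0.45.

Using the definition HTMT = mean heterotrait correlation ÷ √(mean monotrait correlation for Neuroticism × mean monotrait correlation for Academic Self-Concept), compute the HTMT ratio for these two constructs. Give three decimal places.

Mean between = 3.68/9 = 0.4089.
Mean within-Neu = 1.74/3 = 0.5800; mean within-ASC = 1.88/3 = 0.6267.
Geometric mean = √(0.5800 × 0.6267) = 0.6029.
HTMT = 0.4089 / 0.6029 = 0.678.

0.678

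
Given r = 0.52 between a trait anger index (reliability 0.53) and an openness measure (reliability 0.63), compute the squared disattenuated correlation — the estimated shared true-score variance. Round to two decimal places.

0.81

Disattenuated r = 0.52 / √(0.53 × 0.63) = 0.52 / 0.5778 = 0.9000.
Shared true-score variance = 0.9000² = 0.8100 ≈ 0.81.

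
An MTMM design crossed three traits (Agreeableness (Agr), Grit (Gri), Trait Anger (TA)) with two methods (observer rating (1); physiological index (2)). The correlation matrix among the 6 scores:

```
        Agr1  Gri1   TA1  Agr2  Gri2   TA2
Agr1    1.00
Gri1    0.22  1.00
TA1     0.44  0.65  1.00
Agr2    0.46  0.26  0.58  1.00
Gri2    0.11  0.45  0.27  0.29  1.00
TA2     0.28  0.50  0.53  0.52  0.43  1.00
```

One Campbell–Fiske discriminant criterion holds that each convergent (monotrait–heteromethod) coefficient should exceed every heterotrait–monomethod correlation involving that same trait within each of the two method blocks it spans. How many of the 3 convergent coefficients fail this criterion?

3

Convergent coefficients and their comparison sets:
Agr (methods 1·2): 0.46 vs {0.22, 0.29, 0.44, 0.52} → fail.
Gri (methods 1·2): 0.45 vs {0.22, 0.29, 0.65, 0.43} → fail.
TA (methods 1·2): 0.53 vs {0.44, 0.52, 0.65, 0.43} → fail.
3 of 3 fail.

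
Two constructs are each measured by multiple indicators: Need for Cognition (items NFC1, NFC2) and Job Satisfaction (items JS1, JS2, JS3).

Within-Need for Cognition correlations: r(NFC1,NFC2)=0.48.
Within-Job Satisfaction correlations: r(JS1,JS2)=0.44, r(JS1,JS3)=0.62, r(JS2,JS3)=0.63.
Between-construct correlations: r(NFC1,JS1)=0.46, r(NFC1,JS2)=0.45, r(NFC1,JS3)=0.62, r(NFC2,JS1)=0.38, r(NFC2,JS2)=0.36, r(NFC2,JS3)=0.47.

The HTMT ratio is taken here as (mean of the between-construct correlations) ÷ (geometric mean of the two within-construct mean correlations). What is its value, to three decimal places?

0.878

Mean heterotrait r = 2.74/6 = 0.4567.
Mean within-NFC = 0.48/1 = 0.4800; mean within-JS = 1.69/3 = 0.5633.
Geometric mean = √(0.4800 × 0.5633) = 0.5200.
HTMT = 0.4567 / 0.5200 = 0.878.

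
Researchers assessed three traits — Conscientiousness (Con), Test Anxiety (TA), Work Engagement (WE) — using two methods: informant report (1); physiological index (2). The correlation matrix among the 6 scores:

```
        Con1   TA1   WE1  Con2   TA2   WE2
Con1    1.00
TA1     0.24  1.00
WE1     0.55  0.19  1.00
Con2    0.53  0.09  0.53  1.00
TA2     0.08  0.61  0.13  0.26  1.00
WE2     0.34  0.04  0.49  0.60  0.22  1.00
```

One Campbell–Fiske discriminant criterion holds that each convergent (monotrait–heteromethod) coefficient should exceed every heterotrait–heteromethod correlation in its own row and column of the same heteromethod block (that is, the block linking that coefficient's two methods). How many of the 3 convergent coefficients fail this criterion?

Each convergent coefficient versus the relevant comparison correlations:
Con (methods 1·2): 0.53 vs {0.08, 0.09, 0.34, 0.53} → fail.
TA (methods 1·2): 0.61 vs {0.09, 0.08, 0.04, 0.13} → pass.
WE (methods 1·2): 0.49 vs {0.53, 0.34, 0.13, 0.04} → fail.
2 of 3 fail.

2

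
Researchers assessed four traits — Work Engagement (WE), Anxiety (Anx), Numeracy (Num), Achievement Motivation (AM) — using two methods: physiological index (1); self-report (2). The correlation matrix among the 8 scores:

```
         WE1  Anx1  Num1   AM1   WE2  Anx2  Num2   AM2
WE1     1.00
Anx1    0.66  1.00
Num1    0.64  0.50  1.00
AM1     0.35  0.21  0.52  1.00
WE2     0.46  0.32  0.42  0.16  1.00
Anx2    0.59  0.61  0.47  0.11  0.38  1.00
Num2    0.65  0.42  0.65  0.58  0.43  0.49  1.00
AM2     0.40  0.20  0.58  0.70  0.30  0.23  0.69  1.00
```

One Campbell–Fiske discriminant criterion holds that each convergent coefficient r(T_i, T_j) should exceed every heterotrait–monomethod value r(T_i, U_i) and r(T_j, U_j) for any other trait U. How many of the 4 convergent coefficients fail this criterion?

3

Each convergent coefficient versus the relevant comparison correlations:
WE (methods 1·2): 0.46 vs {0.66, 0.38, 0.64, 0.43, 0.35, 0.30} → fail.
Anx (methods 1·2): 0.61 vs {0.66, 0.38, 0.50, 0.49, 0.21, 0.23} → fail.
Num (methods 1·2): 0.65 vs {0.64, 0.43, 0.50, 0.49, 0.52, 0.69} → fail.
AM (methods 1·2): 0.70 vs {0.35, 0.30, 0.21, 0.23, 0.52, 0.69} → pass.
3 of 4 fail.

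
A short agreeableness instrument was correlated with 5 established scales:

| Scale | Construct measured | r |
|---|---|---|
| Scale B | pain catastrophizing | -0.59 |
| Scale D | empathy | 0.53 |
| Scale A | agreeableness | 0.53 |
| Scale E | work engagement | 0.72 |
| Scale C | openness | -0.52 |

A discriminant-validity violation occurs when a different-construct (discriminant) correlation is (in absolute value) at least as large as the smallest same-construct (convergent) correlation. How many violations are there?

Convergent (same construct = agreeableness): Scale A.
Smallest convergent = 0.53. Discriminant |r|: 0.59, 0.53, 0.72, 0.52; count ≥ 0.53 → 3.

3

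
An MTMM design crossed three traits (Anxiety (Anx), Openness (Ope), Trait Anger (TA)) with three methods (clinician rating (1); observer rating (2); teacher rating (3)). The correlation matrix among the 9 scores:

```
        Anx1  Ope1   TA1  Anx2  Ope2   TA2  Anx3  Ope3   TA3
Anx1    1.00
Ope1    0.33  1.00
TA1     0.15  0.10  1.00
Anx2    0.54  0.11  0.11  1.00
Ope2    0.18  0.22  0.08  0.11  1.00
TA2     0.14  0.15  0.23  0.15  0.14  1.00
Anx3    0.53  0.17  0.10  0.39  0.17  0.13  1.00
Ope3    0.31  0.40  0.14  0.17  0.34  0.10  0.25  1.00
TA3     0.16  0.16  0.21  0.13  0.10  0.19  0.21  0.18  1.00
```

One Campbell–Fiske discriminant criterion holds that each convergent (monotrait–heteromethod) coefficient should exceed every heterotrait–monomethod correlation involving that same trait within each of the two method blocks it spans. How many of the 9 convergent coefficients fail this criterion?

Convergent coefficients and their comparison sets:
Anx (methods 1·2): 0.54 vs {0.33, 0.11, 0.15, 0.15} → pass.
Anx (methods 1·3): 0.53 vs {0.33, 0.25, 0.15, 0.21} → pass.
Anx (methods 2·3): 0.39 vs {0.11, 0.25, 0.15, 0.21} → pass.
Ope (methods 1·2): 0.22 vs {0.33, 0.11, 0.10, 0.14} → fail.
Ope (methods 1·3): 0.40 vs {0.33, 0.25, 0.10, 0.18} → pass.
Ope (methods 2·3): 0.34 vs {0.11, 0.25, 0.14, 0.18} → pass.
TA (methods 1·2): 0.23 vs {0.15, 0.15, 0.10, 0.14} → pass.
TA (methods 1·3): 0.21 vs {0.15, 0.21, 0.10, 0.18} → fail.
TA (methods 2·3): 0.19 vs {0.15, 0.21, 0.14, 0.18} → fail.
3 of 9 fail.

3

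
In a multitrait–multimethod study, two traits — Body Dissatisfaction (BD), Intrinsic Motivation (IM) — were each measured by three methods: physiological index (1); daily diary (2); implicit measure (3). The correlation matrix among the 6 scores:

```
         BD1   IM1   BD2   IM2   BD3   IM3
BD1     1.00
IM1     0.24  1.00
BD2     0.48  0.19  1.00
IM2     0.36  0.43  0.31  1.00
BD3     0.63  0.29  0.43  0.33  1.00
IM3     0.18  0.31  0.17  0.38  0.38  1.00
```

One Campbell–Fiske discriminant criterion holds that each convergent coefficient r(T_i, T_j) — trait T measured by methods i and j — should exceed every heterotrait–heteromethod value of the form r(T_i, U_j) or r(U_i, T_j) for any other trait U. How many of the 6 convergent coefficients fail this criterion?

0

Checking each validity diagonal entry against its comparison values:
BD (methods 1·2): 0.48 vs {0.36, 0.19} → pass.
BD (methods 1·3): 0.63 vs {0.18, 0.29} → pass.
BD (methods 2·3): 0.43 vs {0.17, 0.33} → pass.
IM (methods 1·2): 0.43 vs {0.19, 0.36} → pass.
IM (methods 1·3): 0.31 vs {0.29, 0.18} → pass.
IM (methods 2·3): 0.38 vs {0.33, 0.17} → pass.
0 of 6 fail.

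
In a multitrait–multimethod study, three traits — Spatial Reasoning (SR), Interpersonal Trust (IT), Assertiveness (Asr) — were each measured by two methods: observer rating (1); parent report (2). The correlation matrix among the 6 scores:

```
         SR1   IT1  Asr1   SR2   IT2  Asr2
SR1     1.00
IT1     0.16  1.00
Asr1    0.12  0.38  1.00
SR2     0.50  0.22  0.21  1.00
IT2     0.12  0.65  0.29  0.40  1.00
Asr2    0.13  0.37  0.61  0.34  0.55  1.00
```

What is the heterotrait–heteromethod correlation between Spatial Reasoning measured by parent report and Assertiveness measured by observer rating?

Different traits and methods: r(SR2, Asr1) = 0.21.

0.21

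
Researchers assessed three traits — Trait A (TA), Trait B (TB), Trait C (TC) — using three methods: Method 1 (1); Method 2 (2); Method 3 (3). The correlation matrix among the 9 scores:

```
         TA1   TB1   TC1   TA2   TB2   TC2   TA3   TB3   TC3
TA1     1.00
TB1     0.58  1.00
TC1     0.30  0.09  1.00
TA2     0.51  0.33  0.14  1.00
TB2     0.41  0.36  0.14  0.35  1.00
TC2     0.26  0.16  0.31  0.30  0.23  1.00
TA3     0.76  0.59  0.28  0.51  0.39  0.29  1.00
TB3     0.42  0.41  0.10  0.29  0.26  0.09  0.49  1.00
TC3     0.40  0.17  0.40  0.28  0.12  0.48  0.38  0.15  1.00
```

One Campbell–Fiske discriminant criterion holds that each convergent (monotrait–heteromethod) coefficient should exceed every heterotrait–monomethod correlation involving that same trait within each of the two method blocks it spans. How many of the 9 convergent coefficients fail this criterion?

Each convergent coefficient versus the relevant comparison correlations:
TA (methods 1·2): 0.51 vs {0.58, 0.35, 0.30, 0.30} → fail.
TA (methods 1·3): 0.76 vs {0.58, 0.49, 0.30, 0.38} → pass.
TA (methods 2·3): 0.51 vs {0.35, 0.49, 0.30, 0.38} → pass.
TB (methods 1·2): 0.36 vs {0.58, 0.35, 0.09, 0.23} → fail.
TB (methods 1·3): 0.41 vs {0.58, 0.49, 0.09, 0.15} → fail.
TB (methods 2·3): 0.26 vs {0.35, 0.49, 0.23, 0.15} → fail.
TC (methods 1·2): 0.31 vs {0.30, 0.30, 0.09, 0.23} → pass.
TC (methods 1·3): 0.40 vs {0.30, 0.38, 0.09, 0.15} → pass.
TC (methods 2·3): 0.48 vs {0.30, 0.38, 0.23, 0.15} → pass.
4 of 9 fail.

4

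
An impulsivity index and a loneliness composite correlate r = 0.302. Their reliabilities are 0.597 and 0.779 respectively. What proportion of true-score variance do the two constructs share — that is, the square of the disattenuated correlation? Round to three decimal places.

0.196

Disattenuated r = 0.302 / √(0.597 × 0.779) = 0.302 / 0.6820 = 0.4428.
Shared true-score variance = 0.4428² = 0.1961 ≈ 0.196.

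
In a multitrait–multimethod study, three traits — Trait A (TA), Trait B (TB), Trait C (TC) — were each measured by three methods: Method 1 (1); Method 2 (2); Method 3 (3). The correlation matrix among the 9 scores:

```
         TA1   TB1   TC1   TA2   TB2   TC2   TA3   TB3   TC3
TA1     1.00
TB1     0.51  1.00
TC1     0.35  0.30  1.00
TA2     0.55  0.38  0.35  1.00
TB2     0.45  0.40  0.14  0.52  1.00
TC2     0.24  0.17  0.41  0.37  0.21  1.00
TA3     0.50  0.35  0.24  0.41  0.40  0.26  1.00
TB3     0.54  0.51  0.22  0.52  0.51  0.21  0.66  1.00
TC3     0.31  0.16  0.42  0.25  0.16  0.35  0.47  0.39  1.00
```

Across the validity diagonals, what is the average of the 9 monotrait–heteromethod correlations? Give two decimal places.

Convergent values: 0.55, 0.50, 0.41, 0.40, 0.51, 0.51, 0.41, 0.42, 0.35; mean = 4.06/9 = 0.45.

0.45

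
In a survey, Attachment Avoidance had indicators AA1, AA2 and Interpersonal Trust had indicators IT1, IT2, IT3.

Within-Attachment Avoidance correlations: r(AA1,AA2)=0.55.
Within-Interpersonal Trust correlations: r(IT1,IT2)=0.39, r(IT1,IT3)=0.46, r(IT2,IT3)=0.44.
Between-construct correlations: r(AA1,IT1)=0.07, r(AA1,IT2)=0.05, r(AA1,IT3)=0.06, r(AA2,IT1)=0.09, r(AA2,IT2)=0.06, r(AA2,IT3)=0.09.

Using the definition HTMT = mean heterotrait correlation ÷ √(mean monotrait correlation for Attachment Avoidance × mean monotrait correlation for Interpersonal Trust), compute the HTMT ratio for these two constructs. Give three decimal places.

Mean heterotrait r = 0.42/6 = 0.0700.
Mean within-AA = 0.55/1 = 0.5500; mean within-IT = 1.29/3 = 0.4300.
Geometric mean = √(0.5500 × 0.4300) = 0.4863.
HTMT = 0.0700 / 0.4863 = 0.144.

0.144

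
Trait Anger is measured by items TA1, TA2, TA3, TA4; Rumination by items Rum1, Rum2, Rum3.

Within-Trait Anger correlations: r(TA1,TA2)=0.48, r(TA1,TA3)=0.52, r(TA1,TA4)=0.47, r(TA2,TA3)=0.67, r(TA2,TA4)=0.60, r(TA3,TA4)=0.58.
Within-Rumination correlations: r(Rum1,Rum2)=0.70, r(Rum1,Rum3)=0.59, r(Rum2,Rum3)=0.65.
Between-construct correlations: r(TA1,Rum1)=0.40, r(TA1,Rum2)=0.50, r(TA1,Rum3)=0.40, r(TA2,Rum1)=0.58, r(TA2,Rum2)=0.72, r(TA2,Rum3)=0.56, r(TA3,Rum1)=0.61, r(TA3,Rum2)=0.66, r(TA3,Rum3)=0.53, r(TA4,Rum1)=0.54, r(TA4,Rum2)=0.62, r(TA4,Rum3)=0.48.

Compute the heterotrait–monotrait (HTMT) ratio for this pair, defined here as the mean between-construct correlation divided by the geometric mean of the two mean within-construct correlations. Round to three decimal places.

0.919

Mean between = 6.60/12 = 0.5500.
Mean within-TA = 3.32/6 = 0.5533; mean within-Rum = 1.94/3 = 0.6467.
Geometric mean = √(0.5533 × 0.6467) = 0.5982.
HTMT = 0.5500 / 0.5982 = 0.919.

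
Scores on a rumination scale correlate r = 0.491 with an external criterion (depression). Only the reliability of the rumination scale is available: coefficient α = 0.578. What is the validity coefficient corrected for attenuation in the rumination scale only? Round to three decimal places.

Single correction: r_c = r_obs / √r_xx = 0.491 / √0.578 = 0.491 / 0.7603 ≈ 0.646.

0.646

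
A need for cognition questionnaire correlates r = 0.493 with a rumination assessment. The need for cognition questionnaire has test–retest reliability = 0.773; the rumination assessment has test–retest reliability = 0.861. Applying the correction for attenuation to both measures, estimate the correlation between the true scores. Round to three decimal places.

0.604

r_true = r_obs / √(r_xx · r_yy) = 0.493 / √(0.773 × 0.861) = 0.493 / √0.665553 = 0.493 / 0.8158 ≈ 0.604.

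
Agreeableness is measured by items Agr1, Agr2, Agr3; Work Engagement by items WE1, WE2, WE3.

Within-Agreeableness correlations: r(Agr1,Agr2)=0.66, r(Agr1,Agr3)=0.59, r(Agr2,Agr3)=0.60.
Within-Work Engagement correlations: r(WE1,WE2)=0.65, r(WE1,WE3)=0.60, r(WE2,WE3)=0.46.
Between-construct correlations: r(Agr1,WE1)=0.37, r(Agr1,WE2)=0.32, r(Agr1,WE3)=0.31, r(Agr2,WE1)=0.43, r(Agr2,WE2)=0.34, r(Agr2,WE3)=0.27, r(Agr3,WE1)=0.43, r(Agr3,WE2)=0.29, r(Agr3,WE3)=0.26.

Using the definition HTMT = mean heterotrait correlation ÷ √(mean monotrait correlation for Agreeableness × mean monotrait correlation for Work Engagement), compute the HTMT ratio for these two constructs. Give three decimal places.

Mean heterotrait r = 3.02/9 = 0.3356.
Mean within-Agr = 1.85/3 = 0.6167; mean within-WE = 1.71/3 = 0.5700.
Geometric mean = √(0.6167 × 0.5700) = 0.5929.
HTMT = 0.3356 / 0.5929 = 0.566.

0.566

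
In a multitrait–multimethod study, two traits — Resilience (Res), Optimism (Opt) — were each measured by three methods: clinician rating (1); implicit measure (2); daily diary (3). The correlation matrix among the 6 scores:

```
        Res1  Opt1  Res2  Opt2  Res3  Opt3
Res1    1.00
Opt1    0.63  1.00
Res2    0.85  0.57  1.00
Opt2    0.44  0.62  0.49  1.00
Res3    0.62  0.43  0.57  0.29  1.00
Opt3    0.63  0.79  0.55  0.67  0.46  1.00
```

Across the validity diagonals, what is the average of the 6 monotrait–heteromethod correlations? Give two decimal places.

Convergent values: 0.85, 0.62, 0.57, 0.62, 0.79, 0.67; mean = 4.12/6 = 0.69.

0.69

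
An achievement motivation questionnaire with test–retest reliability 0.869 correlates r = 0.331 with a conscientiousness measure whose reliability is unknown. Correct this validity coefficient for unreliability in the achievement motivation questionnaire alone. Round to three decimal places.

0.355

Single correction: r_c = r_obs / √r_xx = 0.331 / √0.869 = 0.331 / 0.9322 ≈ 0.355.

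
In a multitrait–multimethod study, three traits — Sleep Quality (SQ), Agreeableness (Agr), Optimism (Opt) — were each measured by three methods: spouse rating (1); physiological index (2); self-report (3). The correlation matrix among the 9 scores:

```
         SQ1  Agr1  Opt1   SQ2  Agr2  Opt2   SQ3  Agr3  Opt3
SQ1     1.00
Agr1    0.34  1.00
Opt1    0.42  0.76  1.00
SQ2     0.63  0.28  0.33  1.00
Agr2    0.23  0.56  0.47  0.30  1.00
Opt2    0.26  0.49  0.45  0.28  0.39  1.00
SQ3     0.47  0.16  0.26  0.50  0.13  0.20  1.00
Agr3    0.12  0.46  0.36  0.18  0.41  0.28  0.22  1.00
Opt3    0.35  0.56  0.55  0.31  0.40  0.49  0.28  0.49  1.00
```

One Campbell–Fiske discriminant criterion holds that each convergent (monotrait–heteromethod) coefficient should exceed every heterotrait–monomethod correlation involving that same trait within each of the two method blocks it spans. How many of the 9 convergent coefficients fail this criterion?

Convergent coefficients and their comparison sets:
SQ (methods 1·2): 0.63 vs {0.34, 0.30, 0.42, 0.28} → pass.
SQ (methods 1·3): 0.47 vs {0.34, 0.22, 0.42, 0.28} → pass.
SQ (methods 2·3): 0.50 vs {0.30, 0.22, 0.28, 0.28} → pass.
Agr (methods 1·2): 0.56 vs {0.34, 0.30, 0.76, 0.39} → fail.
Agr (methods 1·3): 0.46 vs {0.34, 0.22, 0.76, 0.49} → fail.
Agr (methods 2·3): 0.41 vs {0.30, 0.22, 0.39, 0.49} → fail.
Opt (methods 1·2): 0.45 vs {0.42, 0.28, 0.76, 0.39} → fail.
Opt (methods 1·3): 0.55 vs {0.42, 0.28, 0.76, 0.49} → fail.
Opt (methods 2·3): 0.49 vs {0.28, 0.28, 0.39, 0.49} → fail.
6 of 9 fail.

6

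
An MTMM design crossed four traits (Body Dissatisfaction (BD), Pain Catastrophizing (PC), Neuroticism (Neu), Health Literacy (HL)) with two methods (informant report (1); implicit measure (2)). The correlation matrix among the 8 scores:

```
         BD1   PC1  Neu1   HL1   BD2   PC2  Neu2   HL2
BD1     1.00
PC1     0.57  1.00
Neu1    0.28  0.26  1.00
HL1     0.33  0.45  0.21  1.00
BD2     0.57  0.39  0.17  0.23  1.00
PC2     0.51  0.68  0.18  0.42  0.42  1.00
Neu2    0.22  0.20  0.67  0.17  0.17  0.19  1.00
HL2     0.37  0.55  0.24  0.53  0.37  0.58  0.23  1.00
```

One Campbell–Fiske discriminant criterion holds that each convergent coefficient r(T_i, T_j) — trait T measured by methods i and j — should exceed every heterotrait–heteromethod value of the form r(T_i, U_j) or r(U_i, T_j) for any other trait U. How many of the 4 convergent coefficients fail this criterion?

1

Checking each validity diagonal entry against its comparison values:
BD (methods 1·2): 0.57 vs {0.51, 0.39, 0.22, 0.17, 0.37, 0.23} → pass.
PC (methods 1·2): 0.68 vs {0.39, 0.51, 0.20, 0.18, 0.55, 0.42} → pass.
Neu (methods 1·2): 0.67 vs {0.17, 0.22, 0.18, 0.20, 0.24, 0.17} → pass.
HL (methods 1·2): 0.53 vs {0.23, 0.37, 0.42, 0.55, 0.17, 0.24} → fail.
1 of 4 fail.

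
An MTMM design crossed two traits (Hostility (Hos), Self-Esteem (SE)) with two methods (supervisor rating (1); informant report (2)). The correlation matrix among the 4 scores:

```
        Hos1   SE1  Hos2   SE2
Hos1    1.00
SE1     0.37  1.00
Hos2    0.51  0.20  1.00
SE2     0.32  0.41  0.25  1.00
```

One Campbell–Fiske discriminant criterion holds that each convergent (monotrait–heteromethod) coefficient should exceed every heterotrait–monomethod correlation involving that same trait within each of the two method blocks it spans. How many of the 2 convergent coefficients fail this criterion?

Each convergent coefficient versus the relevant comparison correlations:
Hos (methods 1·2): 0.51 vs {0.37, 0.25} → pass.
SE (methods 1·2): 0.41 vs {0.37, 0.25} → pass.
0 of 2 fail.

0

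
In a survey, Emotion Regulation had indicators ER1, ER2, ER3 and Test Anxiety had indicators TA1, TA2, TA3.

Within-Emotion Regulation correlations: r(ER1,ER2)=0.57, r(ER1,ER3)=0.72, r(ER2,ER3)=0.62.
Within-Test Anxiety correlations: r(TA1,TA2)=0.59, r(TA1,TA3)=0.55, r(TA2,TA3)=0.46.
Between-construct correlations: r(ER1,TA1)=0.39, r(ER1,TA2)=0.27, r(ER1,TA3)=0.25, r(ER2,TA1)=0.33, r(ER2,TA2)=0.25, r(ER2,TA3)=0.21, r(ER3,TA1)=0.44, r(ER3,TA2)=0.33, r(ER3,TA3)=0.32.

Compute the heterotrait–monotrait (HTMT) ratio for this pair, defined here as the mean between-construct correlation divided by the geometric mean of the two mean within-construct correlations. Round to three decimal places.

Mean heterotrait r = 2.79/9 = 0.3100.
Mean within-ER = 1.91/3 = 0.6367; mean within-TA = 1.60/3 = 0.5333.
Geometric mean = √(0.6367 × 0.5333) = 0.5827.
HTMT = 0.3100 / 0.5827 = 0.532.

0.532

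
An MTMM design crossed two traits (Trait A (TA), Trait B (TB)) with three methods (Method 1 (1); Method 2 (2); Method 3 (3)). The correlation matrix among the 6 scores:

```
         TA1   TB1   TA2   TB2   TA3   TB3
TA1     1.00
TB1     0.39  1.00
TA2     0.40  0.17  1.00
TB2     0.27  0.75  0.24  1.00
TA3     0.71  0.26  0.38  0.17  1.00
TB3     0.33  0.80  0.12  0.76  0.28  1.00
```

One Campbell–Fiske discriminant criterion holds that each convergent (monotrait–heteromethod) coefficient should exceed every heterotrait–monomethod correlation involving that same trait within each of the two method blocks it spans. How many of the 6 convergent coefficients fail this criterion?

Convergent coefficients and their comparison sets:
TA (methods 1·2): 0.40 vs {0.39, 0.24} → pass.
TA (methods 1·3): 0.71 vs {0.39, 0.28} → pass.
TA (methods 2·3): 0.38 vs {0.24, 0.28} → pass.
TB (methods 1·2): 0.75 vs {0.39, 0.24} → pass.
TB (methods 1·3): 0.80 vs {0.39, 0.28} → pass.
TB (methods 2·3): 0.76 vs {0.24, 0.28} → pass.
0 of 6 fail.

0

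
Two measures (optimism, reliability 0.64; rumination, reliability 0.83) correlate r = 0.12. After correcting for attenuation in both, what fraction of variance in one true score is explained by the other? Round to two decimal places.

Disattenuated r = 0.12 / √(0.64 × 0.83) = 0.12 / 0.7288 = 0.1647.
Shared true-score variance = 0.1647² = 0.0271 ≈ 0.03.

0.03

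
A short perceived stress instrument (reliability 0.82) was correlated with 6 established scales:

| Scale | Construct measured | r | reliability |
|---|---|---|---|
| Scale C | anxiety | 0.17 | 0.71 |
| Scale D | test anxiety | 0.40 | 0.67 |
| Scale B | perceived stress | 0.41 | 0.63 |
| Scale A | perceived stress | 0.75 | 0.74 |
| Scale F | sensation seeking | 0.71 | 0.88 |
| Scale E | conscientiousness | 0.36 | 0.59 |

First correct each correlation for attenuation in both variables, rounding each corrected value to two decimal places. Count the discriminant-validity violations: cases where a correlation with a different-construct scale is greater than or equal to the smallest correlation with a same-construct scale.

1

Disattenuated r (r / √(r_scale · r_new)):
  Scale C (disc): 0.17 / √(0.71·0.82) = 0.22
  Scale D (disc): 0.40 / √(0.67·0.82) = 0.54
  Scale B (conv): 0.41 / √(0.63·0.82) = 0.57
  Scale A (conv): 0.75 / √(0.74·0.82) = 0.96
  Scale F (disc): 0.71 / √(0.88·0.82) = 0.84
  Scale E (disc): 0.36 / √(0.59·0.82) = 0.52
Smallest convergent = 0.57. Discriminant values: 0.22, 0.54, 0.84, 0.52; count ≥ 0.57 → 1.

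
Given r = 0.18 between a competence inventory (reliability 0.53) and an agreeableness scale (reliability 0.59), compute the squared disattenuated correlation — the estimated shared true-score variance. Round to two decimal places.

Disattenuated r = 0.18 / √(0.53 × 0.59) = 0.18 / 0.5592 = 0.3219.
Shared true-score variance = 0.3219² = 0.1036 ≈ 0.10.

0.10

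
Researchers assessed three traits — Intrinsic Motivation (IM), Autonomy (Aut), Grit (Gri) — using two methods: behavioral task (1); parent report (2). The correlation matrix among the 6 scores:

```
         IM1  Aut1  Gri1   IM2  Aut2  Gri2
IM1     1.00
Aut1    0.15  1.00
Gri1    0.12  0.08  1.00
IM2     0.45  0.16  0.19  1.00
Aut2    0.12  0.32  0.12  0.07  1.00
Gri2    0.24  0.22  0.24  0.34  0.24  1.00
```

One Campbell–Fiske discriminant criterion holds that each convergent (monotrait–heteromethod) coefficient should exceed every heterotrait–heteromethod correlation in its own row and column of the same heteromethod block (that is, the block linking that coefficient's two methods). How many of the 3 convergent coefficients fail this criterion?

Checking each validity diagonal entry against its comparison values:
IM (methods 1·2): 0.45 vs {0.12, 0.16, 0.24, 0.19} → pass.
Aut (methods 1·2): 0.32 vs {0.16, 0.12, 0.22, 0.12} → pass.
Gri (methods 1·2): 0.24 vs {0.19, 0.24, 0.12, 0.22} → fail.
1 of 3 fail.

1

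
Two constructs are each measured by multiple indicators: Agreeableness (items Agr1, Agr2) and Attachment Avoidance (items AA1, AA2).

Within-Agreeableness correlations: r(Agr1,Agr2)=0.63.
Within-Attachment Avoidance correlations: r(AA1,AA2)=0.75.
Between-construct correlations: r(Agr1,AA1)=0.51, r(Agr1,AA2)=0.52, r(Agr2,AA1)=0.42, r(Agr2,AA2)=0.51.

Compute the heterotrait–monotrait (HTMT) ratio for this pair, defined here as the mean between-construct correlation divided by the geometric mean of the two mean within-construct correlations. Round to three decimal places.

0.713

Between-construct mean = 1.96/4 = 0.4900.
Mean within-Agr = 0.63/1 = 0.6300; mean within-AA = 0.75/1 = 0.7500.
Geometric mean = √(0.6300 × 0.7500) = 0.6874.
HTMT = 0.4900 / 0.6874 = 0.713.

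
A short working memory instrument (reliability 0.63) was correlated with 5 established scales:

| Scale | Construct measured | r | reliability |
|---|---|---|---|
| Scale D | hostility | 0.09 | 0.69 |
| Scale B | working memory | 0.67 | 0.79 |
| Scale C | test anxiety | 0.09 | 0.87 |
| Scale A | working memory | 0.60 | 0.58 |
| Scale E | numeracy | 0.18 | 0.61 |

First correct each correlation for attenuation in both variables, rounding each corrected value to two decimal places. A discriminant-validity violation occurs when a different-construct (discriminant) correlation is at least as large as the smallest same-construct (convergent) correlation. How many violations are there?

Disattenuated r (r / √(r_scale · r_new)):
  Scale D (disc): 0.09 / √(0.69·0.63) = 0.14
  Scale B (conv): 0.67 / √(0.79·0.63) = 0.95
  Scale C (disc): 0.09 / √(0.87·0.63) = 0.12
  Scale A (conv): 0.60 / √(0.58·0.63) = 0.99
  Scale E (disc): 0.18 / √(0.61·0.63) = 0.29
Smallest convergent = 0.95. Discriminant values: 0.14, 0.12, 0.29; count ≥ 0.95 → 0.

0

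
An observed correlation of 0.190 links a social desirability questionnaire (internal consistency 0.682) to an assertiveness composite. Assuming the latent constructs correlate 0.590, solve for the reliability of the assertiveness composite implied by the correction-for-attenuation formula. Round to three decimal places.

0.152

r_true = r_obs / √(r_xx · r_yy) ⇒ 0.590 = 0.190 / √(0.682 · r_yy).
√(0.682 · r_yy) = 0.190 / 0.590 = 0.3220; 0.682 · r_yy = 0.1037; r_yy = 0.1037 / 0.682 ≈ 0.152.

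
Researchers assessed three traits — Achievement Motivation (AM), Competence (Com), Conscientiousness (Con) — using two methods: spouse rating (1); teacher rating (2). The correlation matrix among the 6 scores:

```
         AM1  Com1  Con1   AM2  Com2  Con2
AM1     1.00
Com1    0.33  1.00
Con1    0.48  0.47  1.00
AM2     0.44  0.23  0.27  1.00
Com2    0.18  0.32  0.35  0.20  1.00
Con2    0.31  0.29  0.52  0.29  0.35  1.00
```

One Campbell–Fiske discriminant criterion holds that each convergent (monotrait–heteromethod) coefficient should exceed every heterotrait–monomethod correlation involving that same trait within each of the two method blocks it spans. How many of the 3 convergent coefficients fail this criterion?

Convergent coefficients and their comparison sets:
AM (methods 1·2): 0.44 vs {0.33, 0.20, 0.48, 0.29} → fail.
Com (methods 1·2): 0.32 vs {0.33, 0.20, 0.47, 0.35} → fail.
Con (methods 1·2): 0.52 vs {0.48, 0.29, 0.47, 0.35} → pass.
2 of 3 fail.

2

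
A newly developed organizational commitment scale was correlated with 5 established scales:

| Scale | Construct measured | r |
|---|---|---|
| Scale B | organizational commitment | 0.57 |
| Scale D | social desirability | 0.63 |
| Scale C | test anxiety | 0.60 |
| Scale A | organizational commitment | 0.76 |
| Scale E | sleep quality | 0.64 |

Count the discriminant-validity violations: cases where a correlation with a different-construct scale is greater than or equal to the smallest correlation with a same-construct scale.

3

Convergent (same construct = organizational commitment): Scale B, Scale A.
Smallest convergent = 0.57. Discriminant values: 0.63, 0.60, 0.64; count ≥ 0.57 → 3.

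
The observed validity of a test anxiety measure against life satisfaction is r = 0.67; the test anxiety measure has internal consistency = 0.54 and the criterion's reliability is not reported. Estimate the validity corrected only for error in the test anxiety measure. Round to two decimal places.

0.91

Single correction: r_c = r_obs / √r_xx = 0.67 / √0.54 = 0.67 / 0.7348 ≈ 0.91.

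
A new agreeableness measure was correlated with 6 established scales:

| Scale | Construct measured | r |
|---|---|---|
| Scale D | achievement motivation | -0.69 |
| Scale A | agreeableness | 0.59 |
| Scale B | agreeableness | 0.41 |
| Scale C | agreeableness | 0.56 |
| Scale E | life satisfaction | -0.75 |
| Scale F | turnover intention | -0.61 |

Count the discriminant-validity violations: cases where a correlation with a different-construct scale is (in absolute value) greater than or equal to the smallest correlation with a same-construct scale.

3

Convergent (same construct = agreeableness): Scale A, Scale B, Scale C.
Smallest convergent = 0.41. Discriminant |r|: 0.69, 0.75, 0.61; count ≥ 0.41 → 3.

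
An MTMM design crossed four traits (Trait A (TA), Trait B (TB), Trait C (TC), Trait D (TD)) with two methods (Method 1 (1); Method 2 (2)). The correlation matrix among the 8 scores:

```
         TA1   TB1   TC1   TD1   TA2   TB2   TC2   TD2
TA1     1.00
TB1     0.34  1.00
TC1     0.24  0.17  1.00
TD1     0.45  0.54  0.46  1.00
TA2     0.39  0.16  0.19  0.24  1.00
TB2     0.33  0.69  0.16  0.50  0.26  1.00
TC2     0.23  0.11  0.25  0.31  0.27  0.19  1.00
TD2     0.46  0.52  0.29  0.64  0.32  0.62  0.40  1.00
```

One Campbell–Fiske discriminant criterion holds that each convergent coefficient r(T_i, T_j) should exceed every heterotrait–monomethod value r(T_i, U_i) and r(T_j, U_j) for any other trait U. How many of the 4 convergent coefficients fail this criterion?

Convergent coefficients and their comparison sets:
TA (methods 1·2): 0.39 vs {0.34, 0.26, 0.24, 0.27, 0.45, 0.32} → fail.
TB (methods 1·2): 0.69 vs {0.34, 0.26, 0.17, 0.19, 0.54, 0.62} → pass.
TC (methods 1·2): 0.25 vs {0.24, 0.27, 0.17, 0.19, 0.46, 0.40} → fail.
TD (methods 1·2): 0.64 vs {0.45, 0.32, 0.54, 0.62, 0.46, 0.40} → pass.
2 of 4 fail.

2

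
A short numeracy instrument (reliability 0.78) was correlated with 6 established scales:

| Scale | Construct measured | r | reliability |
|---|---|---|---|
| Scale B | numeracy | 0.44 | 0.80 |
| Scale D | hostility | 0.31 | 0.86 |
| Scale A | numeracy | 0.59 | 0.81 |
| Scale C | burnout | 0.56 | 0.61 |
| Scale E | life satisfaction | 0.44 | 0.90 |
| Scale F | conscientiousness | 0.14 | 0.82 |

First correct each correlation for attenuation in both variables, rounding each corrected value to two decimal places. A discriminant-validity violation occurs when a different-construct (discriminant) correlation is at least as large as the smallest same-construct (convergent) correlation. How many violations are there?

1

Disattenuated r (r / √(r_scale · r_new)):
  Scale B (conv): 0.44 / √(0.80·0.78) = 0.56
  Scale D (disc): 0.31 / √(0.86·0.78) = 0.38
  Scale A (conv): 0.59 / √(0.81·0.78) = 0.74
  Scale C (disc): 0.56 / √(0.61·0.78) = 0.81
  Scale E (disc): 0.44 / √(0.90·0.78) = 0.53
  Scale F (disc): 0.14 / √(0.82·0.78) = 0.18
Smallest convergent = 0.56. Discriminant values: 0.38, 0.81, 0.53, 0.18; count ≥ 0.56 → 1.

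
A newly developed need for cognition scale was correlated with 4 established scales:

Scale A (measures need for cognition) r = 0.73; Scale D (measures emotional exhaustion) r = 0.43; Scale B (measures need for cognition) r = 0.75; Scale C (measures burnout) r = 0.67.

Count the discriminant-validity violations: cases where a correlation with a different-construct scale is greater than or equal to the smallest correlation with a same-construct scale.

Convergent (same construct = need for cognition): Scale A, Scale B.
Smallest convergent = 0.73. Discriminant values: 0.43, 0.67; count ≥ 0.73 → 0.

0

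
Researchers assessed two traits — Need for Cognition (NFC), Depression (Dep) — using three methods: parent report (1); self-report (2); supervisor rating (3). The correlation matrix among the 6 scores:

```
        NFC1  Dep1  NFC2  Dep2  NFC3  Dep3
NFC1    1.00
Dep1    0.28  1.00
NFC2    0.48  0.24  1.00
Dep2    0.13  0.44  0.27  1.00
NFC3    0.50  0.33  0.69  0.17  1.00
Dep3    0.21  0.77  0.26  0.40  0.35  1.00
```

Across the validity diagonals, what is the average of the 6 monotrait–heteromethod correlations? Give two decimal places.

0.55

Convergent values: 0.48, 0.50, 0.69, 0.44, 0.77, 0.40; mean = 3.28/6 = 0.55.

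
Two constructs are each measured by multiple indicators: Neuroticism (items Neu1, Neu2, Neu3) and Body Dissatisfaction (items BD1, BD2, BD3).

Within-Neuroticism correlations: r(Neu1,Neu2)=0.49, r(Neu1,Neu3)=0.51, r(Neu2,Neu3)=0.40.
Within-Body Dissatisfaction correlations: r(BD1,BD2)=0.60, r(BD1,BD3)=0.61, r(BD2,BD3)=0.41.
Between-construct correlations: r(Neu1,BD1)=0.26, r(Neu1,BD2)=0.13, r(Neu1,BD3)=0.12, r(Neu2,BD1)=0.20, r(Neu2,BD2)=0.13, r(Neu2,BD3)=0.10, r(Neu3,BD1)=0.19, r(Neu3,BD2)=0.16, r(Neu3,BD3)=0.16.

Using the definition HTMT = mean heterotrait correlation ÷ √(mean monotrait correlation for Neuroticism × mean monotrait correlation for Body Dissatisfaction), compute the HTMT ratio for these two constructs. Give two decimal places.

0.32

Mean between = 1.45/9 = 0.1611.
Mean within-Neu = 1.40/3 = 0.4667; mean within-BD = 1.62/3 = 0.5400.
Geometric mean = √(0.4667 × 0.5400) = 0.5020.
HTMT = 0.1611 / 0.5020 = 0.32.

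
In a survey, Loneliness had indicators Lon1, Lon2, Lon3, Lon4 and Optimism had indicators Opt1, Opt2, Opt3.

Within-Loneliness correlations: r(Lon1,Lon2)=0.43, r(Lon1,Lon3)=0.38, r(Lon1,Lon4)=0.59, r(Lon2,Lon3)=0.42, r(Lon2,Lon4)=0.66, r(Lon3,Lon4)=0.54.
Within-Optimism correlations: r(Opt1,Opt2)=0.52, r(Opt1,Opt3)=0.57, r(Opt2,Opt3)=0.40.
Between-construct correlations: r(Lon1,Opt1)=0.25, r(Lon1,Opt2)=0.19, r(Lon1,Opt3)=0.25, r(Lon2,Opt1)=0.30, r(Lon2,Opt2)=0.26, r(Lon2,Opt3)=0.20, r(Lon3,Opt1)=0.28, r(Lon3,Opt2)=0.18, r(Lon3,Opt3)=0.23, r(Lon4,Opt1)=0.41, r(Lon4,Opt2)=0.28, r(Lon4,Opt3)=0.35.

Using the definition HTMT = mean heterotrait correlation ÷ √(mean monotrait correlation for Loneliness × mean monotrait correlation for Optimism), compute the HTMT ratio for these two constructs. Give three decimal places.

0.530

Between-construct mean = 3.18/12 = 0.2650.
Mean within-Lon = 3.02/6 = 0.5033; mean within-Opt = 1.49/3 = 0.4967.
Geometric mean = √(0.5033 × 0.4967) = 0.5000.
HTMT = 0.2650 / 0.5000 = 0.530.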